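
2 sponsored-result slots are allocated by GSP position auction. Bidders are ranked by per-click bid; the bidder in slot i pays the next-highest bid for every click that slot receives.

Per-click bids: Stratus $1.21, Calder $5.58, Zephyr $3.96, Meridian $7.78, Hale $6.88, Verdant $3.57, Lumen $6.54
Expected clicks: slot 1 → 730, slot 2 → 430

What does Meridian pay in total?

Per-click bids in order: $7.78 (Meridian) > $6.88 (Hale) > $6.54 (Lumen) > …
Meridian holds slot 1 → pays next bid $6.88 × 730 clicks = $5022.40.

Meridian pays $5022.40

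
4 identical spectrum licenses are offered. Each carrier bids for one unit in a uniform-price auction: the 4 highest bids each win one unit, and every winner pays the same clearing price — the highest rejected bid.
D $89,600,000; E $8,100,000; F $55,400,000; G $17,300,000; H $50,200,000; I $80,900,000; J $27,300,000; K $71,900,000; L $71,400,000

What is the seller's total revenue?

Bids ranked high→low: 89,600,000 (D), 80,900,000 (I), 71,900,000 (K), 71,400,000 (L), 55,400,000 (F), 50,200,000 (H), …
Top 4: D, I, K, L.
First losing bid is F's $55,400,000, which sets the uniform price.
Total revenue = 4 × $55,400,000 = $221,600,000.

Total revenue: $221,600,000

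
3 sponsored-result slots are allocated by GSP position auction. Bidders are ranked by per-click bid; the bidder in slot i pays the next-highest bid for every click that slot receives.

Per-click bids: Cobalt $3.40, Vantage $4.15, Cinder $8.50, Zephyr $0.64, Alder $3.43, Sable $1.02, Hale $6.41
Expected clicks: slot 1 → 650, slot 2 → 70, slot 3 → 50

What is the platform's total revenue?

Per-click bids in order: $8.50 (Cinder) > $6.41 (Hale) > $4.15 (Vantage) > $3.43 (Alder) > …
Slot 1: Cinder pays $6.41 × 650 = $4166.50
Slot 2: Hale pays $4.15 × 70 = $290.50
Slot 3: Vantage pays $3.43 × 50 = $171.50
Total = $4628.50

Total revenue: $4628.50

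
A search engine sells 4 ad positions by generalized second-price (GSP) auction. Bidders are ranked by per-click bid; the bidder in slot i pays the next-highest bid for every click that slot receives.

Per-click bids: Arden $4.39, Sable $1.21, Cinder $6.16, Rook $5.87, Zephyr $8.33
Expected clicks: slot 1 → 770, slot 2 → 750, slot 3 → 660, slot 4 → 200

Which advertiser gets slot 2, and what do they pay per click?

Ranked by bid: $8.33 (Zephyr) > $6.16 (Cinder) > $5.87 (Rook) > $4.39 (Arden) > $1.21 (Sable)
Slot 2 goes to the second-ranked bidder, Cinder, who pays the next bid down: $5.87/click.

Cinder; $5.87 per click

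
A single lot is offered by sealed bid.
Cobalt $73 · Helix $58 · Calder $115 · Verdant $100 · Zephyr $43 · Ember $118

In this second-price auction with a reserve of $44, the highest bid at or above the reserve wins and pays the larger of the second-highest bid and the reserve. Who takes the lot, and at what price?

Ember pays $115

Rule: the highest bid at or above the reserve wins and pays the larger of the second-highest bid and the reserve.
Bids ranked: 118 (Ember) > 115 (Calder) > 100 (Verdant) > 73 (Cobalt) > 58 (Helix) > 43 (Zephyr)
Highest eligible bid: Ember at $118.
Second-highest bid $115 exceeds the reserve $44 → payment $115.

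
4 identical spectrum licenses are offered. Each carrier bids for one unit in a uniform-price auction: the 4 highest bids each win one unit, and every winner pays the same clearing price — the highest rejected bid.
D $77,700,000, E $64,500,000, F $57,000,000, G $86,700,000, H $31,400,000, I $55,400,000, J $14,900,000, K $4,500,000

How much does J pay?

Bids ranked high→low: 86,700,000 (G), 77,700,000 (D), 64,500,000 (E), 57,000,000 (F), 55,400,000 (I), 31,400,000 (H), …
Top 4: G, D, E, F.
Clearing price = highest rejected bid = $55,400,000.
J does not win → pays $0.

J pays $0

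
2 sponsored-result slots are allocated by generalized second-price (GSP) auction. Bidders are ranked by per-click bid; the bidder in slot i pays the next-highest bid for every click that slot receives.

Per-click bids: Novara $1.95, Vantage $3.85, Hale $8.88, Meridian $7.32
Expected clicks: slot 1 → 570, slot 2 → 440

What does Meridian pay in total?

Meridian pays $1694.00

Sorting advertisers: $8.88 (Hale) > $7.32 (Meridian) > $3.85 (Vantage) > …
Meridian holds slot 2 → pays next bid $3.85 × 440 clicks = $1694.00.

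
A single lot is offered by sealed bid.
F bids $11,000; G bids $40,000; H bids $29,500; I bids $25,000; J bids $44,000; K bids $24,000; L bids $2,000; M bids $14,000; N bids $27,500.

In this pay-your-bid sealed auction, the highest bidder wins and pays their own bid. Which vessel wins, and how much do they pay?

Pay-your-bid sealed auction: the highest bidder wins and pays their own bid.
Sorting bids: 44,000 (J) > 40,000 (G) > 29,500 (H) > 27,500 (N) > 25,000 (I) > 24,000 (K) > …
J has the highest bid and pays exactly that: $44,000.

J pays $44,000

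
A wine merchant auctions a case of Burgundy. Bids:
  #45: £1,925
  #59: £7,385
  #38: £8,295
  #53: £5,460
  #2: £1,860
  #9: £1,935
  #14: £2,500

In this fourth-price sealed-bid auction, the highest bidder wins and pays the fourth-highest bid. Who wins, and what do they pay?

#38 pays £2,500

Rule: the highest bidder wins and pays the fourth-highest bid.
Bids in order: 8,295 (#38) > 7,385 (#59) > 5,460 (#53) > 2,500 (#14) > 1,935 (#9) > 1,925 (#45) > …
#38 is highest; pays the fourth-highest bid, £2,500.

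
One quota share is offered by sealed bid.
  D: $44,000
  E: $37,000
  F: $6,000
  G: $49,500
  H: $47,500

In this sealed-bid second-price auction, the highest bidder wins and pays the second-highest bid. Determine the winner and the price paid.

G pays $47,500

Bids in order: 49,500 (G) > 47,500 (H) > 44,000 (D) > 37,000 (E) > 6,000 (F)
G is highest; pays the second-highest bid, $47,500.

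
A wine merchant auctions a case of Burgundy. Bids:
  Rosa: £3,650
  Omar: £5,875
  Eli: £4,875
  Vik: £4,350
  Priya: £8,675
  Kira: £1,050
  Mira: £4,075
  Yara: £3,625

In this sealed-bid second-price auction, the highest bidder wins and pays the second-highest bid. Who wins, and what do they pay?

Sorting bids: 8,675 (Priya) > 5,875 (Omar) > 4,875 (Eli) > 4,350 (Vik) > 4,075 (Mira) > 3,650 (Rosa) > …
Priya is highest; pays the second-highest bid, £5,875.

Priya pays £5,875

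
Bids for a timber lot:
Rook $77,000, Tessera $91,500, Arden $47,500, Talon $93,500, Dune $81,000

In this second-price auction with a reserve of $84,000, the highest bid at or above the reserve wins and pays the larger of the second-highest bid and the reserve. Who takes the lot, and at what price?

Talon pays $91,500

Second-price auction with a reserve of $84,000: the highest bid at or above the reserve wins and pays the larger of the second-highest bid and the reserve.
Bids in order: 93,500 (Talon) > 91,500 (Tessera) > 81,000 (Dune) > 77,000 (Rook) > 47,500 (Arden)
Highest eligible bid: Talon at $93,500.
max(second-highest $91,500, reserve $84,000) = $91,500; the reserve does not bind.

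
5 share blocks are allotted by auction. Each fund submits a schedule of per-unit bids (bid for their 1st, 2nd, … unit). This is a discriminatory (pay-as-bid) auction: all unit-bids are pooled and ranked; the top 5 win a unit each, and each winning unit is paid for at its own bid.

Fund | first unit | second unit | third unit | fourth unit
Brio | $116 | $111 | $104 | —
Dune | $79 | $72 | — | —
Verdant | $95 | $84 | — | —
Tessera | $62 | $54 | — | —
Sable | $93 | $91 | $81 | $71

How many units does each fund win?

All unit-bids, highest first — top 5: 116 (Brio-1), 111 (Brio-2), 104 (Brio-3), 95 (Verdant-1), 93 (Sable-1)
Next rejected bid: $91 (not a price — pay-as-bid).
Allocation: Brio 3, Sable 1, Verdant 1.

Brio 3, Sable 1, Verdant 1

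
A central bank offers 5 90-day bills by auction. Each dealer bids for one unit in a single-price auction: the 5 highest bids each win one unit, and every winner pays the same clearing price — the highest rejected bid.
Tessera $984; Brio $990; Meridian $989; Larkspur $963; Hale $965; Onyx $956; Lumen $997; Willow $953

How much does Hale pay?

Ordering the bids: 997 (Lumen), 990 (Brio), 989 (Meridian), 984 (Tessera), 965 (Hale), 963 (Larkspur), 956 (Onyx), …
Top 5: Lumen, Brio, Meridian, Tessera, Hale.
First losing bid is Larkspur's $963, which sets the uniform price.
Hale wins → pays $963.

Hale pays $963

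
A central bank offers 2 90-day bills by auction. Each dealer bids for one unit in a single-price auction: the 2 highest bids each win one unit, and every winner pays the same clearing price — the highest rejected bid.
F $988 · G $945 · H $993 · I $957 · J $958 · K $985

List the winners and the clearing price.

H, F; each pays $985

Sorting: 993 (H), 988 (F), 985 (K), 958 (J), …
Winners (2 units): H, F.
First losing bid is K's $985, which sets the uniform price.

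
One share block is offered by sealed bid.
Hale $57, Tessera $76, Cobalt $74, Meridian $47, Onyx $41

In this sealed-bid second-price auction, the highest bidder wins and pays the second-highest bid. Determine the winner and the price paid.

Bids in order: 76 (Tessera) > 74 (Cobalt) > 57 (Hale) > 47 (Meridian) > 41 (Onyx)
Second-price: Tessera pays Cobalt's bid of $74.

Tessera pays $74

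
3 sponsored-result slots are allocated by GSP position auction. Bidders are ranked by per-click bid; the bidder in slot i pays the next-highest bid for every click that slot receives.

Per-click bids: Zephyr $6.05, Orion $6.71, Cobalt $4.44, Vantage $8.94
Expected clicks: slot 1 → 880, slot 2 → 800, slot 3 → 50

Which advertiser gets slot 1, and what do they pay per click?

Vantage; $6.71 per click

Sorting advertisers: $8.94 (Vantage) > $6.71 (Orion) > $6.05 (Zephyr) > $4.44 (Cobalt)
Slot 1 goes to the first-ranked bidder, Vantage, who pays the next bid down: $6.71/click.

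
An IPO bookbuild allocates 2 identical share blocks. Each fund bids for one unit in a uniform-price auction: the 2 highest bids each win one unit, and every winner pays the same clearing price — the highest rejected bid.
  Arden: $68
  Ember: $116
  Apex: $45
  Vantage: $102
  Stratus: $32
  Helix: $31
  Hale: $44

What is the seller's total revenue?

Ordering the bids: 116 (Ember), 102 (Vantage), 68 (Arden), 45 (Apex), …
Winners (2 units): Ember, Vantage.
Clearing price = highest rejected bid = $68.
Total revenue = 2 × $68 = $136.

Total revenue: $136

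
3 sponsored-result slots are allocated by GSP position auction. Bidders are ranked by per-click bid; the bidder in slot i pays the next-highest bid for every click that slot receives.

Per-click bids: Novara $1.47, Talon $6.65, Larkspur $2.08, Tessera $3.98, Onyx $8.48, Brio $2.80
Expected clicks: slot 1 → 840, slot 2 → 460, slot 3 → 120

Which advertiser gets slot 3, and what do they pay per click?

Tessera; $2.80 per click

Sorting advertisers: $8.48 (Onyx) > $6.65 (Talon) > $3.98 (Tessera) > $2.80 (Brio) > …
Slot 3 goes to the third-ranked bidder, Tessera, who pays the next bid down: $2.80/click.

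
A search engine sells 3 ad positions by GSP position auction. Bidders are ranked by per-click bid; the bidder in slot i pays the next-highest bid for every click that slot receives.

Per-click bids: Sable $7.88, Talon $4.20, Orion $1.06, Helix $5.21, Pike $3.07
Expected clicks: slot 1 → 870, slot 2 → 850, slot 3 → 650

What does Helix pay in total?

Helix pays $3570.00

Per-click bids in order: $7.88 (Sable) > $5.21 (Helix) > $4.20 (Talon) > $3.07 (Pike) > …
Helix holds slot 2 → pays next bid $4.20 × 850 clicks = $3570.00.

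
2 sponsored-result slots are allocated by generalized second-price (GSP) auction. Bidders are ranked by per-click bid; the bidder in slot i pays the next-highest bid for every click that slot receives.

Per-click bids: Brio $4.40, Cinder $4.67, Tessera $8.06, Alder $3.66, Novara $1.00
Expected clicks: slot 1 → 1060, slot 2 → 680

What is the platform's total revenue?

Sorting advertisers: $8.06 (Tessera) > $4.67 (Cinder) > $4.40 (Brio) > …
Slot 1: Tessera pays $4.67 × 1060 = $4950.20
Slot 2: Cinder pays $4.40 × 680 = $2992.00
Total = $7942.20

Total revenue: $7942.20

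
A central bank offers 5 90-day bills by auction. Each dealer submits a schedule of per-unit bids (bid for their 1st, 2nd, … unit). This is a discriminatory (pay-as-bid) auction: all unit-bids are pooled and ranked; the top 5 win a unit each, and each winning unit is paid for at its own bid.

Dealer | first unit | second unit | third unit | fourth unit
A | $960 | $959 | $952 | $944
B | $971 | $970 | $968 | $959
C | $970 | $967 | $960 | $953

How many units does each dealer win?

B 3, C 2

Pooled unit-bids ranked (top 5): 971 (B-1), 970 (B-2), 970 (C-1), 968 (B-3), 967 (C-2)
Next rejected bid: $960 (not a price — pay-as-bid).
Allocation: B 3, C 2.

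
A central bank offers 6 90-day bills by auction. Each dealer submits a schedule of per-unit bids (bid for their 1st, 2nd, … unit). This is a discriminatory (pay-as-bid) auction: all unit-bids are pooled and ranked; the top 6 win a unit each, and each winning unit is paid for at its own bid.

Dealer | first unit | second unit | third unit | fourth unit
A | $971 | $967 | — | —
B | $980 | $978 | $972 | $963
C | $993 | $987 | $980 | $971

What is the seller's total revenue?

Merging the schedules and taking the best 6: 993 (C-1), 987 (C-2), 980 (B-1), 980 (C-3), 978 (B-2), 972 (B-3)
Next rejected bid: $971 (not a price — pay-as-bid).
Each winning unit pays its own bid.
Revenue = 993 + 987 + 980 + 980 + 978 + 972 = $5,890.

Total revenue: $5,890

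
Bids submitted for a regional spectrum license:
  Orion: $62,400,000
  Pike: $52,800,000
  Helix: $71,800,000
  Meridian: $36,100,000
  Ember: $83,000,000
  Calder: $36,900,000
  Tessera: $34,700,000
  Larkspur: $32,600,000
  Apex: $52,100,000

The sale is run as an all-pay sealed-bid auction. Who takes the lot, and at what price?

Sorting bids: 83,000,000 (Ember) > 71,800,000 (Helix) > 62,400,000 (Orion) > 52,800,000 (Pike) > 52,100,000 (Apex) > 36,900,000 (Calder) > …
Ember is highest and takes the item; every bidder forfeits their bid.

Ember pays $83,000,000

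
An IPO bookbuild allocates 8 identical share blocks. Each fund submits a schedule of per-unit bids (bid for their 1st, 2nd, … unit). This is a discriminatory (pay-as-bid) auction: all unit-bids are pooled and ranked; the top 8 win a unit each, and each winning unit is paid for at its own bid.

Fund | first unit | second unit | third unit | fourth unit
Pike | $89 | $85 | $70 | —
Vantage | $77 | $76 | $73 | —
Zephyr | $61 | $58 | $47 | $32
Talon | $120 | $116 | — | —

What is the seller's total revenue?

Total revenue: $706

Merging the schedules and taking the best 8: 120 (Talon-1), 116 (Talon-2), 89 (Pike-1), 85 (Pike-2), 77 (Vantage-1), 76 (Vantage-2), 73 (Vantage-3), 70 (Pike-3)
Next rejected bid: $61 (not a price — pay-as-bid).
Each winning unit pays its own bid.
Revenue = 120 + 116 + 89 + 85 + 77 + 76 + 73 + 70 = $706.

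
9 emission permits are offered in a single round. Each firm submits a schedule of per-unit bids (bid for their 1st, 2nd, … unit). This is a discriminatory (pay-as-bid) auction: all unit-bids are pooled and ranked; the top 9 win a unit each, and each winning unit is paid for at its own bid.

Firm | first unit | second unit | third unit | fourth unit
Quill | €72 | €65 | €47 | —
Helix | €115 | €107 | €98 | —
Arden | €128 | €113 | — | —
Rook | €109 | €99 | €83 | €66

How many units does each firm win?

Merging the schedules and taking the best 9: 128 (Arden-1), 115 (Helix-1), 113 (Arden-2), 109 (Rook-1), 107 (Helix-2), 99 (Rook-2), 98 (Helix-3), 83 (Rook-3), 72 (Quill-1)
Next rejected bid: €66 (not a price — pay-as-bid).
Allocation: Arden 2, Helix 3, Quill 1, Rook 3.

Arden 2, Helix 3, Quill 1, Rook 3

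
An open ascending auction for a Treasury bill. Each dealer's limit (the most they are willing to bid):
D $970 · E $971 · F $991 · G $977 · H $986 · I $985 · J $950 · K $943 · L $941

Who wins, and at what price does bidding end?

Ascending (English) auction: the price rises until one bidder remains; the winner pays the price at which the last rival dropped out.
Limits in order: 991 (F) > 986 (H) > 985 (I) > 977 (G) > 971 (E) > 970 (D) > …
Once the price passes $986, only F is left; the hammer falls at H's limit of $986.

F wins at $986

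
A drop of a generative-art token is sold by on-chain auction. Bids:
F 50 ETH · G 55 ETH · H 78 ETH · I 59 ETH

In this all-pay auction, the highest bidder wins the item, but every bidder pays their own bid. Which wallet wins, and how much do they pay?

H pays 78 ETH

Bids ranked: 78 (H) > 59 (I) > 55 (G) > 50 (F)
H wins with the top bid; all bids are sunk regardless.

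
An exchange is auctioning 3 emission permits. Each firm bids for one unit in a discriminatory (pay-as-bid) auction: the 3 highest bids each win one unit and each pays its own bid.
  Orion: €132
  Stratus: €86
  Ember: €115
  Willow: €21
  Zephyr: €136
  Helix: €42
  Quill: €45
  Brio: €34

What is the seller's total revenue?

Total revenue: €383

Sorting: 136 (Zephyr), 132 (Orion), 115 (Ember), 86 (Stratus), 45 (Quill), …
Top 3: Zephyr, Orion, Ember.
Total revenue = 136 + 132 + 115 = €383.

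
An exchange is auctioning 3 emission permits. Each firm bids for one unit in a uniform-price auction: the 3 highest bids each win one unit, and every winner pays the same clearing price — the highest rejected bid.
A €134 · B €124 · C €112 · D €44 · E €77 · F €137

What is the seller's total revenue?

Ordering the bids: 137 (F), 134 (A), 124 (B), 112 (C), 77 (E), …
The 3 highest are F, A, B.
Highest unsuccessful bid: €112 → clearing price.
Total revenue = 3 × €112 = €336.

Total revenue: €336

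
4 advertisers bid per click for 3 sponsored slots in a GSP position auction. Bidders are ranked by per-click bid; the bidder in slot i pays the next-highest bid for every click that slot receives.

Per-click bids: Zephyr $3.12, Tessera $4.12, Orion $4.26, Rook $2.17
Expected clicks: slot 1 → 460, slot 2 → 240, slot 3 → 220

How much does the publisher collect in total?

Total revenue: $3121.40

Sorting advertisers: $4.26 (Orion) > $4.12 (Tessera) > $3.12 (Zephyr) > $2.17 (Rook)
Slot 1: Orion pays $4.12 × 460 = $1895.20
Slot 2: Tessera pays $3.12 × 240 = $748.80
Slot 3: Zephyr pays $2.17 × 220 = $477.40
Total = $3121.40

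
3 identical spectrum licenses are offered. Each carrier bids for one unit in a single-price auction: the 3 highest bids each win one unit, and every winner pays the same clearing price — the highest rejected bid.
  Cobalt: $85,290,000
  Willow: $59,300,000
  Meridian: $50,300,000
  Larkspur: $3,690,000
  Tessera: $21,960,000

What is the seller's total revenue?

Total revenue: $65,880,000

Sorting: 85,290,000 (Cobalt), 59,300,000 (Willow), 50,300,000 (Meridian), 21,960,000 (Tessera), 3,690,000 (Larkspur)
Top 3: Cobalt, Willow, Meridian.
Clearing price = highest rejected bid = $21,960,000.
Total revenue = 3 × $21,960,000 = $65,880,000.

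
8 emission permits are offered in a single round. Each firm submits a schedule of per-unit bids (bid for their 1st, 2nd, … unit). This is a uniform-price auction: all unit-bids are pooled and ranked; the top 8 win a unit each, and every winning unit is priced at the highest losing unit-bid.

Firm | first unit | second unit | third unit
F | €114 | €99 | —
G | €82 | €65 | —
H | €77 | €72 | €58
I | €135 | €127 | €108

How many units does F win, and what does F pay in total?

All unit-bids, highest first — top 8: 135 (I-1), 127 (I-2), 114 (F-1), 108 (I-3), 99 (F-2), 82 (G-1), 77 (H-1), 72 (H-2)
First bid not allocated: €65.
F wins 2 unit(s) at €65 each.

F: 2 units, pays €130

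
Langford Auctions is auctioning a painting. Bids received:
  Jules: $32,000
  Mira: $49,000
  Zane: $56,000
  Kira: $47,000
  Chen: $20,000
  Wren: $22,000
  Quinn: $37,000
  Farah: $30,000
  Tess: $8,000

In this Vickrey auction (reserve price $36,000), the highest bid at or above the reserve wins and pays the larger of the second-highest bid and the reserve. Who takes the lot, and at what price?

Vickrey auction (reserve price $36,000): the highest bid at or above the reserve wins and pays the larger of the second-highest bid and the reserve.
Bids in order: 56,000 (Zane) > 49,000 (Mira) > 47,000 (Kira) > 37,000 (Quinn) > 32,000 (Jules) > 30,000 (Farah) > …
Zane has the top bid at or above the reserve ($56,000).
Second-highest bid $49,000 exceeds the reserve $36,000 → payment $49,000.

Zane pays $49,000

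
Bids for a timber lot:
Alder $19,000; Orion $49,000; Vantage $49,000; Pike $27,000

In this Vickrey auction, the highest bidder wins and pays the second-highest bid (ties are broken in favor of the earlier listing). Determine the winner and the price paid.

Rule: the highest bidder wins and pays the second-highest bid.
Sorting bids: 49,000 (Orion) > 49,000 (Vantage) > 27,000 (Pike) > 19,000 (Alder)
Tie at $49,000 → Orion wins by tie-break.
Second-price: Orion pays Vantage's bid of $49,000.

Orion pays $49,000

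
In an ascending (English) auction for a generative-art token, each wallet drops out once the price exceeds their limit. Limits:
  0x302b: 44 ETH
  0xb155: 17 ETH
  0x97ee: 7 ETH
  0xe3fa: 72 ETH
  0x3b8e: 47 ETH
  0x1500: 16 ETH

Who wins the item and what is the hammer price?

Sorting limits: 72 (0xe3fa) > 47 (0x3b8e) > 44 (0x302b) > 17 (0xb155) > 16 (0x1500) > 7 (0x97ee)
Once the price passes 47 ETH, only 0xe3fa is left; the hammer falls at 0x3b8e's limit of 47 ETH.

0xe3fa wins at 47 ETH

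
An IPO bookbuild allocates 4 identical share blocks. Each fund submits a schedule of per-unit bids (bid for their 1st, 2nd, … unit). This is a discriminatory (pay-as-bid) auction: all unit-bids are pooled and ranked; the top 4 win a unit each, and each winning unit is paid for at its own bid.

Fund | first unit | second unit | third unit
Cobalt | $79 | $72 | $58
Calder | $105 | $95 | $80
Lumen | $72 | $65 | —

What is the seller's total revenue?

Total revenue: $359

Merging the schedules and taking the best 4: 105 (Calder-1), 95 (Calder-2), 80 (Calder-3), 79 (Cobalt-1)
Next rejected bid: $72 (not a price — pay-as-bid).
Each winning unit pays its own bid.
Revenue = 105 + 95 + 80 + 79 = $359.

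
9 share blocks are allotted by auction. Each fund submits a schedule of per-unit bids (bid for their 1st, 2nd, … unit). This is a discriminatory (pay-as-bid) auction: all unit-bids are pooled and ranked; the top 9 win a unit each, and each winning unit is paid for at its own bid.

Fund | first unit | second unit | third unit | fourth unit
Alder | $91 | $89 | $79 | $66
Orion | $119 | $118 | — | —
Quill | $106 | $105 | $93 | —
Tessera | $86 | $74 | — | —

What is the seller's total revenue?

Total revenue: $886

All unit-bids, highest first — top 9: 119 (Orion-1), 118 (Orion-2), 106 (Quill-1), 105 (Quill-2), 93 (Quill-3), 91 (Alder-1), 89 (Alder-2), 86 (Tessera-1), 79 (Alder-3)
Next rejected bid: $74 (not a price — pay-as-bid).
Each winning unit pays its own bid.
Revenue = 119 + 118 + 106 + 105 + 93 + 91 + 89 + 86 + 79 = $886.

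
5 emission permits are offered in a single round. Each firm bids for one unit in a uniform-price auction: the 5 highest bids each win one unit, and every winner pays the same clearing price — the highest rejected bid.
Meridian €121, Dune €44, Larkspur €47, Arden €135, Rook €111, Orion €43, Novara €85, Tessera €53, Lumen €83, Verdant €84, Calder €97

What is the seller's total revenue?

Bids ranked high→low: 135 (Arden), 121 (Meridian), 111 (Rook), 97 (Calder), 85 (Novara), 84 (Verdant), 83 (Lumen), …
The 5 highest are Arden, Meridian, Rook, Calder, Novara.
First losing bid is Verdant's €84, which sets the uniform price.
Total revenue = 5 × €84 = €420.

Total revenue: €420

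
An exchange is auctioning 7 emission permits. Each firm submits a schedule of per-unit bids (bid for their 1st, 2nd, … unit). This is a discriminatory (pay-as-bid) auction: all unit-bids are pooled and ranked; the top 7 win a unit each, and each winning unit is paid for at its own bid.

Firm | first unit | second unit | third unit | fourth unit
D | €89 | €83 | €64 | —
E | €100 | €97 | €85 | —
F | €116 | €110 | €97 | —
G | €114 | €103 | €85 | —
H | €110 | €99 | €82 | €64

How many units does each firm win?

E 1, F 2, G 2, H 2

Merging the schedules and taking the best 7: 116 (F-1), 114 (G-1), 110 (F-2), 110 (H-1), 103 (G-2), 100 (E-1), 99 (H-2)
Next rejected bid: €97 (not a price — pay-as-bid).
Allocation: E 1, F 2, G 2, H 2.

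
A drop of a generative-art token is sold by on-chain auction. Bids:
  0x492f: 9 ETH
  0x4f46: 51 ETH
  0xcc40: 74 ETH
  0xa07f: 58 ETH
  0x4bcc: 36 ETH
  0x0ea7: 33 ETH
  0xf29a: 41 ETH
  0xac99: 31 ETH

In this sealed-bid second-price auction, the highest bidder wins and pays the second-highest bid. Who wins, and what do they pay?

Sorting bids: 74 (0xcc40) > 58 (0xa07f) > 51 (0x4f46) > 41 (0xf29a) > 36 (0x4bcc) > 33 (0x0ea7) > …
0xcc40 is highest; pays the second-highest bid, 58 ETH.

0xcc40 pays 58 ETH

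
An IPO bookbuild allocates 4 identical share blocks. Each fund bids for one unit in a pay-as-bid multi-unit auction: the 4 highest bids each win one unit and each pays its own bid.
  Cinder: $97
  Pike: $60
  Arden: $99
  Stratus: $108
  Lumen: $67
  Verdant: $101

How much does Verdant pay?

Bids ranked high→low: 108 (Stratus), 101 (Verdant), 99 (Arden), 97 (Cinder), 67 (Lumen), 60 (Pike)
Top 4: Stratus, Verdant, Arden, Cinder.
Verdant wins → own bid $101.

Verdant pays $101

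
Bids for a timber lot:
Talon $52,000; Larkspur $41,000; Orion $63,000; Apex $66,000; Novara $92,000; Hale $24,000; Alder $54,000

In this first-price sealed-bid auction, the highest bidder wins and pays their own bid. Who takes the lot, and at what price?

Novara pays $92,000

Sorting bids: 92,000 (Novara) > 66,000 (Apex) > 63,000 (Orion) > 54,000 (Alder) > 52,000 (Talon) > 41,000 (Larkspur) > …
First-price: Novara pays what they bid, $92,000.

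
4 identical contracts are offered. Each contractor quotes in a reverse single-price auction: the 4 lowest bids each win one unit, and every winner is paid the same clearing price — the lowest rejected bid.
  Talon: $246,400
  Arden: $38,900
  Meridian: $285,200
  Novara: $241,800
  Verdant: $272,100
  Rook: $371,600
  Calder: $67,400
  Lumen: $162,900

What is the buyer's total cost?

Total cost: $985,600

Bids ranked low→high: 38,900 (Arden), 67,400 (Calder), 162,900 (Lumen), 241,800 (Novara), 246,400 (Talon), 272,100 (Verdant), …
Lowest 4: Arden, Calder, Lumen, Novara.
Lowest unsuccessful bid: $246,400 → clearing price.
Total cost = 4 × $246,400 = $985,600.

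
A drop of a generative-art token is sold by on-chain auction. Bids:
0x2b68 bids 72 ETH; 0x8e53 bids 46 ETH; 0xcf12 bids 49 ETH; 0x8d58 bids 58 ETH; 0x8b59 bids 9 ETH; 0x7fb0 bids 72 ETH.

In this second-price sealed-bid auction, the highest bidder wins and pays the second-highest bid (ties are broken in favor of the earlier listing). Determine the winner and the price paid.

Bids ranked: 72 (0x2b68) > 72 (0x7fb0) > 58 (0x8d58) > 49 (0xcf12) > 46 (0x8e53) > 9 (0x8b59)
Tie at 72 ETH → 0x2b68 wins by tie-break.
0x2b68 wins with the highest bid; price is set by the runner-up at 72 ETH.

0x2b68 pays 72 ETH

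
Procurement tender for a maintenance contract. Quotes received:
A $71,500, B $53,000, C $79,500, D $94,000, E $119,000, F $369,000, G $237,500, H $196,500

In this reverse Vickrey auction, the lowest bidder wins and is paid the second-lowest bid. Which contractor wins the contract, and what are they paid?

Sorting bids: 53,000 (B) < 71,500 (A) < 79,500 (C) < 94,000 (D) < 119,000 (E) < 196,500 (H) < …
B wins with the lowest bid; price is set by the runner-up at $71,500.

B is paid $71,500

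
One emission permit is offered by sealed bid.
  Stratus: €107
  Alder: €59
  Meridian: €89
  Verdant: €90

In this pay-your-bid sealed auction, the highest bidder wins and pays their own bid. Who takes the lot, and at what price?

Stratus pays €107

Sorting bids: 107 (Stratus) > 90 (Verdant) > 89 (Meridian) > 59 (Alder)
First-price: Stratus pays what they bid, €107.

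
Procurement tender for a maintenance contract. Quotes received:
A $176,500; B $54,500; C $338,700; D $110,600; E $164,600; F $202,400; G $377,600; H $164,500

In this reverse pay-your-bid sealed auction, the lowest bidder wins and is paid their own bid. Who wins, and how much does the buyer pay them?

B is paid $54,500

Rule: the lowest bidder wins and is paid their own bid.
Bids ranked: 54,500 (B) < 110,600 (D) < 164,500 (H) < 164,600 (E) < 176,500 (A) < 202,400 (F) < …
B has the lowest bid and is paid exactly that: $54,500.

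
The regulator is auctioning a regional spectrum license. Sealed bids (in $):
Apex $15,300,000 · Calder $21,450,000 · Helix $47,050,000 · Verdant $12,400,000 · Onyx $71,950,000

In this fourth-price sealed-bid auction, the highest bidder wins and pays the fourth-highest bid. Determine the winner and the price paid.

Onyx pays $15,300,000

Rule: the highest bidder wins and pays the fourth-highest bid.
Bids ranked: 71,950,000 (Onyx) > 47,050,000 (Helix) > 21,450,000 (Calder) > 15,300,000 (Apex) > 12,400,000 (Verdant)
Onyx wins; payment is bid #4 in the ranking = $15,300,000.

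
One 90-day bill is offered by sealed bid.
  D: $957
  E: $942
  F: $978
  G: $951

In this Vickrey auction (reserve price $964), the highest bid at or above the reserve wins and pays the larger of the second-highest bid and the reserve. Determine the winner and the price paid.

Rule: the highest bid at or above the reserve wins and pays the larger of the second-highest bid and the reserve.
Bids ranked: 978 (F) > 957 (D) > 951 (G) > 942 (E)
F has the top bid at or above the reserve ($978).
max(second-highest $957, reserve $964) = $964.

F pays $964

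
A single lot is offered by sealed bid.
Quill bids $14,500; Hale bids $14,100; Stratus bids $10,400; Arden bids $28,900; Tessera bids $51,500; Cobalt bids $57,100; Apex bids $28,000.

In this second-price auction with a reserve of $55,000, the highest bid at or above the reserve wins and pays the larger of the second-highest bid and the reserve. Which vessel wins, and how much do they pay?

Cobalt pays $55,000

Rule: the highest bid at or above the reserve wins and pays the larger of the second-highest bid and the reserve.
Bids in order: 57,100 (Cobalt) > 51,500 (Tessera) > 28,900 (Arden) > 28,000 (Apex) > 14,500 (Quill) > 14,100 (Hale) > …
Cobalt has the top bid at or above the reserve ($57,100).
max(second-highest $51,500, reserve $55,000) = $55,000.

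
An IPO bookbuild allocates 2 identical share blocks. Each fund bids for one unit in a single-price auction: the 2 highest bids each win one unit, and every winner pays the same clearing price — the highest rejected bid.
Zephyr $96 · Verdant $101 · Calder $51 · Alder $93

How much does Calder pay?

Sorting: 101 (Verdant), 96 (Zephyr), 93 (Alder), 51 (Calder)
Winners (2 units): Verdant, Zephyr.
Clearing price = highest rejected bid = $93.
Calder does not win → pays $0.

Calder pays $0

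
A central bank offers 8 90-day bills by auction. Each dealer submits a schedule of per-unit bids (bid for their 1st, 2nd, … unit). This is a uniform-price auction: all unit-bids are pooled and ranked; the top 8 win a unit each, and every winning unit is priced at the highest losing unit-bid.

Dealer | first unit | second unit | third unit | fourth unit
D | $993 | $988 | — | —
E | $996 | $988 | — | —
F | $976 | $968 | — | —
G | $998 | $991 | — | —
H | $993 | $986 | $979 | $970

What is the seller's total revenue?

Total revenue: $7,832

All unit-bids, highest first — top 8: 998 (G-1), 996 (E-1), 993 (D-1), 993 (H-1), 991 (G-2), 988 (D-2), 988 (E-2), 986 (H-2)
First bid not allocated: $979.
Allocation: D 2, E 2, G 2, H 2. Every unit priced at $979.
Revenue = 8 × 979 = $7,832.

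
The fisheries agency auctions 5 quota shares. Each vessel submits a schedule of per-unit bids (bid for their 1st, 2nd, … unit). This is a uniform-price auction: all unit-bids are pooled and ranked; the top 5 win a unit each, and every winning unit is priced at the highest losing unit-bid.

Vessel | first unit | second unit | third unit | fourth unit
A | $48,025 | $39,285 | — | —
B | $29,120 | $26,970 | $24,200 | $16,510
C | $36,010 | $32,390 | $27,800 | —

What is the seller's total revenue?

Pooled unit-bids ranked (top 5): 48,025 (A-1), 39,285 (A-2), 36,010 (C-1), 32,390 (C-2), 29,120 (B-1)
First bid not allocated: $27,800.
Allocation: A 2, B 1, C 2. Every unit priced at $27,800.
Revenue = 5 × 27,800 = $139,000.

Total revenue: $139,000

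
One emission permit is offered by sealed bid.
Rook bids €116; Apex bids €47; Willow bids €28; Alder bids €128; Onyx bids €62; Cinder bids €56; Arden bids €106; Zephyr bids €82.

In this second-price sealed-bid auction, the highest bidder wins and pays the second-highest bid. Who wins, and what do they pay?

Rule: the highest bidder wins and pays the second-highest bid.
Bids ranked: 128 (Alder) > 116 (Rook) > 106 (Arden) > 82 (Zephyr) > 62 (Onyx) > 56 (Cinder) > …
Alder is highest; pays the second-highest bid, €116.

Alder pays €116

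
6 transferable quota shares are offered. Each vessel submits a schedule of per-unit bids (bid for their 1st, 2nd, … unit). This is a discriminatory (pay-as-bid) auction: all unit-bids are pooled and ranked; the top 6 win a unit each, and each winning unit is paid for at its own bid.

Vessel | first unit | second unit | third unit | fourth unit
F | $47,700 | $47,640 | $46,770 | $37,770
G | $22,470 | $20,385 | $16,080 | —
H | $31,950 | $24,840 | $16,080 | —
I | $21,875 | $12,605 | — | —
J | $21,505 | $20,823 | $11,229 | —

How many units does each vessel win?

Merging the schedules and taking the best 6: 47,700 (F-1), 47,640 (F-2), 46,770 (F-3), 37,770 (F-4), 31,950 (H-1), 24,840 (H-2)
Next rejected bid: $22,470 (not a price — pay-as-bid).
Allocation: F 4, H 2.

F 4, H 2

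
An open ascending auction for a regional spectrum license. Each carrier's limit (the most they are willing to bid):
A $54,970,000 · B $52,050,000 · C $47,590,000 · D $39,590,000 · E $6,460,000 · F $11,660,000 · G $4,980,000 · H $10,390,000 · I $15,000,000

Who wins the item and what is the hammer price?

Rule: the price rises until one bidder remains; the winner pays the price at which the last rival dropped out.
Limits in order: 54,970,000 (A) > 52,050,000 (B) > 47,590,000 (C) > 39,590,000 (D) > 15,000,000 (I) > 11,660,000 (F) > …
B is the last rival to drop out, at $52,050,000; A remains and wins at that price.

A wins at $52,050,000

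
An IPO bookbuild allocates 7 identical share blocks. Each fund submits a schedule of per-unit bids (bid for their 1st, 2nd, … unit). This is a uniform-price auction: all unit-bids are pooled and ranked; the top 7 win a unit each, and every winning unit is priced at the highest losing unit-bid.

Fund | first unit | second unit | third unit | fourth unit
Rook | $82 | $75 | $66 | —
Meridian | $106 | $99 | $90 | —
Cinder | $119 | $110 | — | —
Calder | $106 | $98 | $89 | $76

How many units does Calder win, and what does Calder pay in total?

All unit-bids, highest first — top 7: 119 (Cinder-1), 110 (Cinder-2), 106 (Meridian-1), 106 (Calder-1), 99 (Meridian-2), 98 (Calder-2), 90 (Meridian-3)
First bid not allocated: $89.
Calder wins 2 unit(s) at $89 each.

Calder: 2 units, pays $178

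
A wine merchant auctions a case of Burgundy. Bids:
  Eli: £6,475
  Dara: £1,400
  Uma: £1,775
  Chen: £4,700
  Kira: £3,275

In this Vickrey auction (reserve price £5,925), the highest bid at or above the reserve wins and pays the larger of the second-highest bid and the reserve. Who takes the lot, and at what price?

Eli pays £5,925

Bids ranked: 6,475 (Eli) > 4,700 (Chen) > 3,275 (Kira) > 1,775 (Uma) > 1,400 (Dara)
Highest eligible bid: Eli at £6,475.
max(second-highest £4,700, reserve £5,925) = £5,925.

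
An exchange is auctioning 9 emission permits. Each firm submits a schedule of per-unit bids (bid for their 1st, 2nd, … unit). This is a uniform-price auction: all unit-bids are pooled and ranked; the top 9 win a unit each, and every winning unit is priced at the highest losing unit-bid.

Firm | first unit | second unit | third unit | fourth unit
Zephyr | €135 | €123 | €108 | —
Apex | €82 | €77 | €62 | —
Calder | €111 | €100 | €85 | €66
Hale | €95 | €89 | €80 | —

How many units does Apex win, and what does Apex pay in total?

Pooled unit-bids ranked (top 9): 135 (Zephyr-1), 123 (Zephyr-2), 111 (Calder-1), 108 (Zephyr-3), 100 (Calder-2), 95 (Hale-1), 89 (Hale-2), 85 (Calder-3), 82 (Apex-1)
The (k+1)-th unit-bid is €80.
Apex wins 1 unit(s) at €80 each.

Apex: 1 unit, pays €80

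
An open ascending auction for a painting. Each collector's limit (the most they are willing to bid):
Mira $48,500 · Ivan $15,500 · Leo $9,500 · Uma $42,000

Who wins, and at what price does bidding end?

Open ascending-bid auction: the price rises until one bidder remains; the winner pays the price at which the last rival dropped out.
Limits in order: 48,500 (Mira) > 42,000 (Uma) > 15,500 (Ivan) > 9,500 (Leo)
Once the price passes $42,000, only Mira is left; the hammer falls at Uma's limit of $42,000.

Mira wins at $42,000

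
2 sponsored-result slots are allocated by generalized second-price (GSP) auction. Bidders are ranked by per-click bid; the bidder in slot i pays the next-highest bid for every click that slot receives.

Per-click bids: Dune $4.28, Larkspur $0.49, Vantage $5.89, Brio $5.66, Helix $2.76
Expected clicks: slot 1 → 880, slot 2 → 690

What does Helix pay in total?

Per-click bids in order: $5.89 (Vantage) > $5.66 (Brio) > $4.28 (Dune) > …
Helix ranks below slot 2 → no slot, pays nothing.

Helix pays $0.00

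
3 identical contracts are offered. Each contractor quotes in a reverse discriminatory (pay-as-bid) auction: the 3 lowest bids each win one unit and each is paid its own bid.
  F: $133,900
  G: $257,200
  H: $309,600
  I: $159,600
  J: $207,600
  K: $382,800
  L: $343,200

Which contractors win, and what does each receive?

Bids ranked low→high: 133,900 (F), 159,600 (I), 207,600 (J), 257,200 (G), 309,600 (H), …
Lowest 3: F, I, J.
Each winner is paid its own bid: F $133,900, I $159,600, J $207,600.

F $133,900, I $159,600, J $207,600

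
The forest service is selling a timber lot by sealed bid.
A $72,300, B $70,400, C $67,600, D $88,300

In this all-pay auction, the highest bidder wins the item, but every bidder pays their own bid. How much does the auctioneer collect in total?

Rule: the highest bidder wins the item, but every bidder pays their own bid.
Bids ranked: 88,300 (D) > 72,300 (A) > 70,400 (B) > 67,600 (C)
Every bidder forfeits their bid regardless of winning.
Revenue = 72,300 + 70,400 + 67,600 + 88,300 = $298,600.

Total revenue: $298,600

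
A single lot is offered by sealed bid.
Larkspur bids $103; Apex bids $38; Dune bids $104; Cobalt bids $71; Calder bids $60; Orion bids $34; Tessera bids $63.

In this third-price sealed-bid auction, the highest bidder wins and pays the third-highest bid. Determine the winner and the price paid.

Dune pays $71

Bids in order: 104 (Dune) > 103 (Larkspur) > 71 (Cobalt) > 63 (Tessera) > 60 (Calder) > 38 (Apex) > …
Dune wins; payment is bid #3 in the ranking = $71.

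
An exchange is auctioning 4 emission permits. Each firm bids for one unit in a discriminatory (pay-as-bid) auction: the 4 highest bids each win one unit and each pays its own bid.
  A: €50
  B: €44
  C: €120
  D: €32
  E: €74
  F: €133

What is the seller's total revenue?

Total revenue: €377

Sorting: 133 (F), 120 (C), 74 (E), 50 (A), 44 (B), 32 (D)
Top 4: F, C, E, A.
Total revenue = 133 + 120 + 74 + 50 = €377.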